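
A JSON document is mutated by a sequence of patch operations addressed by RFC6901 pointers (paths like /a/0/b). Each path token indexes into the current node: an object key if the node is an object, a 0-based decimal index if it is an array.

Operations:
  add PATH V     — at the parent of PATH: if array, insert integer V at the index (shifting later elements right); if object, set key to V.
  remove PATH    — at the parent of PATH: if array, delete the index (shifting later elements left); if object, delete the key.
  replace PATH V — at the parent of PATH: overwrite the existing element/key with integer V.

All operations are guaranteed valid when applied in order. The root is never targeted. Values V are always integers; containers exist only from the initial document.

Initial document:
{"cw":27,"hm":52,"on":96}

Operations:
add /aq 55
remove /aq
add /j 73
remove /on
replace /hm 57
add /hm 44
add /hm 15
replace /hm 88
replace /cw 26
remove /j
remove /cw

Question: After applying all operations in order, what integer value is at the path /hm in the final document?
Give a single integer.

After op 1 (add /aq 55): {"aq":55,"cw":27,"hm":52,"on":96}
After op 2 (remove /aq): {"cw":27,"hm":52,"on":96}
After op 3 (add /j 73): {"cw":27,"hm":52,"j":73,"on":96}
After op 4 (remove /on): {"cw":27,"hm":52,"j":73}
After op 5 (replace /hm 57): {"cw":27,"hm":57,"j":73}
After op 6 (add /hm 44): {"cw":27,"hm":44,"j":73}
After op 7 (add /hm 15): {"cw":27,"hm":15,"j":73}
After op 8 (replace /hm 88): {"cw":27,"hm":88,"j":73}
After op 9 (replace /cw 26): {"cw":26,"hm":88,"j":73}
After op 10 (remove /j): {"cw":26,"hm":88}
After op 11 (remove /cw): {"hm":88}
Value at /hm: 88

Answer: 88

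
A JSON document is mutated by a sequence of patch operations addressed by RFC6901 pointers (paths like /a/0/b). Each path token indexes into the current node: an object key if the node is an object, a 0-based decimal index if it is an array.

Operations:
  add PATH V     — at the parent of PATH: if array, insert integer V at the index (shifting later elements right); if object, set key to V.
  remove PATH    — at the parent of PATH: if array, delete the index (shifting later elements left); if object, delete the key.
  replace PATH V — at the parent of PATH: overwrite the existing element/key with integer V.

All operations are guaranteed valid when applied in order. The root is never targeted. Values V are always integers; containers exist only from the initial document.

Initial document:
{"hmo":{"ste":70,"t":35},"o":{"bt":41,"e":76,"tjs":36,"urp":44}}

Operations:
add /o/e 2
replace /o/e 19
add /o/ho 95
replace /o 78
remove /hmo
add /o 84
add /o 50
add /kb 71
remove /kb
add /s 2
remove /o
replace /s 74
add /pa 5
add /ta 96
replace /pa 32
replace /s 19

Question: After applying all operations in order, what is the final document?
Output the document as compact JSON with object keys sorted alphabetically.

After op 1 (add /o/e 2): {"hmo":{"ste":70,"t":35},"o":{"bt":41,"e":2,"tjs":36,"urp":44}}
After op 2 (replace /o/e 19): {"hmo":{"ste":70,"t":35},"o":{"bt":41,"e":19,"tjs":36,"urp":44}}
After op 3 (add /o/ho 95): {"hmo":{"ste":70,"t":35},"o":{"bt":41,"e":19,"ho":95,"tjs":36,"urp":44}}
After op 4 (replace /o 78): {"hmo":{"ste":70,"t":35},"o":78}
After op 5 (remove /hmo): {"o":78}
After op 6 (add /o 84): {"o":84}
After op 7 (add /o 50): {"o":50}
After op 8 (add /kb 71): {"kb":71,"o":50}
After op 9 (remove /kb): {"o":50}
After op 10 (add /s 2): {"o":50,"s":2}
After op 11 (remove /o): {"s":2}
After op 12 (replace /s 74): {"s":74}
After op 13 (add /pa 5): {"pa":5,"s":74}
After op 14 (add /ta 96): {"pa":5,"s":74,"ta":96}
After op 15 (replace /pa 32): {"pa":32,"s":74,"ta":96}
After op 16 (replace /s 19): {"pa":32,"s":19,"ta":96}

Answer: {"pa":32,"s":19,"ta":96}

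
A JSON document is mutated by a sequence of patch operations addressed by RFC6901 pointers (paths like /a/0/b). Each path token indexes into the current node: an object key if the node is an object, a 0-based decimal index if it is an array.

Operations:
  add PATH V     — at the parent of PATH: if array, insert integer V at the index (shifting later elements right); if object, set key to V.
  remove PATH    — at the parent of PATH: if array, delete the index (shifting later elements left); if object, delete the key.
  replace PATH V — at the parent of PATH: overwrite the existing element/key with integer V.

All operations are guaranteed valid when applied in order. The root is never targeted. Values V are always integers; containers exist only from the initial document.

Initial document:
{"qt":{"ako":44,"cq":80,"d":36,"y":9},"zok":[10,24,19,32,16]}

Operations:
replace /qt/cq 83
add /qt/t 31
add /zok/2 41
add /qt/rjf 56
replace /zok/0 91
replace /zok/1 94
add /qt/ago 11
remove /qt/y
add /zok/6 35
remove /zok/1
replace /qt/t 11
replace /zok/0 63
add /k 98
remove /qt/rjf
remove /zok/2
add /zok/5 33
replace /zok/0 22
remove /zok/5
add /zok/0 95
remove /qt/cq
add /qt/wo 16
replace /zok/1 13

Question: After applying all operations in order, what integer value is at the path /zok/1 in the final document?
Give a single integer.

After op 1 (replace /qt/cq 83): {"qt":{"ako":44,"cq":83,"d":36,"y":9},"zok":[10,24,19,32,16]}
After op 2 (add /qt/t 31): {"qt":{"ako":44,"cq":83,"d":36,"t":31,"y":9},"zok":[10,24,19,32,16]}
After op 3 (add /zok/2 41): {"qt":{"ako":44,"cq":83,"d":36,"t":31,"y":9},"zok":[10,24,41,19,32,16]}
After op 4 (add /qt/rjf 56): {"qt":{"ako":44,"cq":83,"d":36,"rjf":56,"t":31,"y":9},"zok":[10,24,41,19,32,16]}
After op 5 (replace /zok/0 91): {"qt":{"ako":44,"cq":83,"d":36,"rjf":56,"t":31,"y":9},"zok":[91,24,41,19,32,16]}
After op 6 (replace /zok/1 94): {"qt":{"ako":44,"cq":83,"d":36,"rjf":56,"t":31,"y":9},"zok":[91,94,41,19,32,16]}
After op 7 (add /qt/ago 11): {"qt":{"ago":11,"ako":44,"cq":83,"d":36,"rjf":56,"t":31,"y":9},"zok":[91,94,41,19,32,16]}
After op 8 (remove /qt/y): {"qt":{"ago":11,"ako":44,"cq":83,"d":36,"rjf":56,"t":31},"zok":[91,94,41,19,32,16]}
After op 9 (add /zok/6 35): {"qt":{"ago":11,"ako":44,"cq":83,"d":36,"rjf":56,"t":31},"zok":[91,94,41,19,32,16,35]}
After op 10 (remove /zok/1): {"qt":{"ago":11,"ako":44,"cq":83,"d":36,"rjf":56,"t":31},"zok":[91,41,19,32,16,35]}
After op 11 (replace /qt/t 11): {"qt":{"ago":11,"ako":44,"cq":83,"d":36,"rjf":56,"t":11},"zok":[91,41,19,32,16,35]}
After op 12 (replace /zok/0 63): {"qt":{"ago":11,"ako":44,"cq":83,"d":36,"rjf":56,"t":11},"zok":[63,41,19,32,16,35]}
After op 13 (add /k 98): {"k":98,"qt":{"ago":11,"ako":44,"cq":83,"d":36,"rjf":56,"t":11},"zok":[63,41,19,32,16,35]}
After op 14 (remove /qt/rjf): {"k":98,"qt":{"ago":11,"ako":44,"cq":83,"d":36,"t":11},"zok":[63,41,19,32,16,35]}
After op 15 (remove /zok/2): {"k":98,"qt":{"ago":11,"ako":44,"cq":83,"d":36,"t":11},"zok":[63,41,32,16,35]}
After op 16 (add /zok/5 33): {"k":98,"qt":{"ago":11,"ako":44,"cq":83,"d":36,"t":11},"zok":[63,41,32,16,35,33]}
After op 17 (replace /zok/0 22): {"k":98,"qt":{"ago":11,"ako":44,"cq":83,"d":36,"t":11},"zok":[22,41,32,16,35,33]}
After op 18 (remove /zok/5): {"k":98,"qt":{"ago":11,"ako":44,"cq":83,"d":36,"t":11},"zok":[22,41,32,16,35]}
After op 19 (add /zok/0 95): {"k":98,"qt":{"ago":11,"ako":44,"cq":83,"d":36,"t":11},"zok":[95,22,41,32,16,35]}
After op 20 (remove /qt/cq): {"k":98,"qt":{"ago":11,"ako":44,"d":36,"t":11},"zok":[95,22,41,32,16,35]}
After op 21 (add /qt/wo 16): {"k":98,"qt":{"ago":11,"ako":44,"d":36,"t":11,"wo":16},"zok":[95,22,41,32,16,35]}
After op 22 (replace /zok/1 13): {"k":98,"qt":{"ago":11,"ako":44,"d":36,"t":11,"wo":16},"zok":[95,13,41,32,16,35]}
Value at /zok/1: 13

Answer: 13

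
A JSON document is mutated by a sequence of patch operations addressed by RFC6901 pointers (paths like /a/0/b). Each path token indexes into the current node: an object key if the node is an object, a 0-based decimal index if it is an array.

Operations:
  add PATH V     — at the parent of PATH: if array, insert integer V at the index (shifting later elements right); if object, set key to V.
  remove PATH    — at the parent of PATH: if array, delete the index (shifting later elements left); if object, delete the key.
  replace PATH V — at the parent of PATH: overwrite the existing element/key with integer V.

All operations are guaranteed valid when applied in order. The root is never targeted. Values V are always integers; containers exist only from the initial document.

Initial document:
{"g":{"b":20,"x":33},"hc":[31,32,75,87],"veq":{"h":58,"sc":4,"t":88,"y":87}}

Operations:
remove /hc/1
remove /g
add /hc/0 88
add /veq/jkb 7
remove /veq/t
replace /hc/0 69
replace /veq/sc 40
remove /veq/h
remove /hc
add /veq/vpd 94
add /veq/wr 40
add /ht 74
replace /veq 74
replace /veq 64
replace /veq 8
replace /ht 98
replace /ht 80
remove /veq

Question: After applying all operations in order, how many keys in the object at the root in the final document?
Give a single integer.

Answer: 1

Derivation:
After op 1 (remove /hc/1): {"g":{"b":20,"x":33},"hc":[31,75,87],"veq":{"h":58,"sc":4,"t":88,"y":87}}
After op 2 (remove /g): {"hc":[31,75,87],"veq":{"h":58,"sc":4,"t":88,"y":87}}
After op 3 (add /hc/0 88): {"hc":[88,31,75,87],"veq":{"h":58,"sc":4,"t":88,"y":87}}
After op 4 (add /veq/jkb 7): {"hc":[88,31,75,87],"veq":{"h":58,"jkb":7,"sc":4,"t":88,"y":87}}
After op 5 (remove /veq/t): {"hc":[88,31,75,87],"veq":{"h":58,"jkb":7,"sc":4,"y":87}}
After op 6 (replace /hc/0 69): {"hc":[69,31,75,87],"veq":{"h":58,"jkb":7,"sc":4,"y":87}}
After op 7 (replace /veq/sc 40): {"hc":[69,31,75,87],"veq":{"h":58,"jkb":7,"sc":40,"y":87}}
After op 8 (remove /veq/h): {"hc":[69,31,75,87],"veq":{"jkb":7,"sc":40,"y":87}}
After op 9 (remove /hc): {"veq":{"jkb":7,"sc":40,"y":87}}
After op 10 (add /veq/vpd 94): {"veq":{"jkb":7,"sc":40,"vpd":94,"y":87}}
After op 11 (add /veq/wr 40): {"veq":{"jkb":7,"sc":40,"vpd":94,"wr":40,"y":87}}
After op 12 (add /ht 74): {"ht":74,"veq":{"jkb":7,"sc":40,"vpd":94,"wr":40,"y":87}}
After op 13 (replace /veq 74): {"ht":74,"veq":74}
After op 14 (replace /veq 64): {"ht":74,"veq":64}
After op 15 (replace /veq 8): {"ht":74,"veq":8}
After op 16 (replace /ht 98): {"ht":98,"veq":8}
After op 17 (replace /ht 80): {"ht":80,"veq":8}
After op 18 (remove /veq): {"ht":80}
Size at the root: 1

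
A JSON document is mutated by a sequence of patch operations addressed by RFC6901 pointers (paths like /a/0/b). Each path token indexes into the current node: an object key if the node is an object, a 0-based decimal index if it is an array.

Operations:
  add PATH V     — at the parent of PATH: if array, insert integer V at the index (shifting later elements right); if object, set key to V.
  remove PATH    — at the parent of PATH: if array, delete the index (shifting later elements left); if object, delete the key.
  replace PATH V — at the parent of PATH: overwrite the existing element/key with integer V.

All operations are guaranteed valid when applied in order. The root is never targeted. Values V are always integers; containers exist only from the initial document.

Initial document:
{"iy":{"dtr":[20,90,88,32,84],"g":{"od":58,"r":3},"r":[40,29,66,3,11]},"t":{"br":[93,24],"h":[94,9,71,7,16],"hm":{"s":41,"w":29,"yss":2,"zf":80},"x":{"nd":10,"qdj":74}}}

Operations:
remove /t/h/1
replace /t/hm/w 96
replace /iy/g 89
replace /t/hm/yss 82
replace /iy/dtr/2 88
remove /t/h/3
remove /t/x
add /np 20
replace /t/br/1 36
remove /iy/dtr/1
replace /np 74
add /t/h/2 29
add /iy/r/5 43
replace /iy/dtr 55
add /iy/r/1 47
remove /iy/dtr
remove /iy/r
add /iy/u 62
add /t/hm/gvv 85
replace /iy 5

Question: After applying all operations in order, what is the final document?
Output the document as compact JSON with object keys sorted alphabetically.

After op 1 (remove /t/h/1): {"iy":{"dtr":[20,90,88,32,84],"g":{"od":58,"r":3},"r":[40,29,66,3,11]},"t":{"br":[93,24],"h":[94,71,7,16],"hm":{"s":41,"w":29,"yss":2,"zf":80},"x":{"nd":10,"qdj":74}}}
After op 2 (replace /t/hm/w 96): {"iy":{"dtr":[20,90,88,32,84],"g":{"od":58,"r":3},"r":[40,29,66,3,11]},"t":{"br":[93,24],"h":[94,71,7,16],"hm":{"s":41,"w":96,"yss":2,"zf":80},"x":{"nd":10,"qdj":74}}}
After op 3 (replace /iy/g 89): {"iy":{"dtr":[20,90,88,32,84],"g":89,"r":[40,29,66,3,11]},"t":{"br":[93,24],"h":[94,71,7,16],"hm":{"s":41,"w":96,"yss":2,"zf":80},"x":{"nd":10,"qdj":74}}}
After op 4 (replace /t/hm/yss 82): {"iy":{"dtr":[20,90,88,32,84],"g":89,"r":[40,29,66,3,11]},"t":{"br":[93,24],"h":[94,71,7,16],"hm":{"s":41,"w":96,"yss":82,"zf":80},"x":{"nd":10,"qdj":74}}}
After op 5 (replace /iy/dtr/2 88): {"iy":{"dtr":[20,90,88,32,84],"g":89,"r":[40,29,66,3,11]},"t":{"br":[93,24],"h":[94,71,7,16],"hm":{"s":41,"w":96,"yss":82,"zf":80},"x":{"nd":10,"qdj":74}}}
After op 6 (remove /t/h/3): {"iy":{"dtr":[20,90,88,32,84],"g":89,"r":[40,29,66,3,11]},"t":{"br":[93,24],"h":[94,71,7],"hm":{"s":41,"w":96,"yss":82,"zf":80},"x":{"nd":10,"qdj":74}}}
After op 7 (remove /t/x): {"iy":{"dtr":[20,90,88,32,84],"g":89,"r":[40,29,66,3,11]},"t":{"br":[93,24],"h":[94,71,7],"hm":{"s":41,"w":96,"yss":82,"zf":80}}}
After op 8 (add /np 20): {"iy":{"dtr":[20,90,88,32,84],"g":89,"r":[40,29,66,3,11]},"np":20,"t":{"br":[93,24],"h":[94,71,7],"hm":{"s":41,"w":96,"yss":82,"zf":80}}}
After op 9 (replace /t/br/1 36): {"iy":{"dtr":[20,90,88,32,84],"g":89,"r":[40,29,66,3,11]},"np":20,"t":{"br":[93,36],"h":[94,71,7],"hm":{"s":41,"w":96,"yss":82,"zf":80}}}
After op 10 (remove /iy/dtr/1): {"iy":{"dtr":[20,88,32,84],"g":89,"r":[40,29,66,3,11]},"np":20,"t":{"br":[93,36],"h":[94,71,7],"hm":{"s":41,"w":96,"yss":82,"zf":80}}}
After op 11 (replace /np 74): {"iy":{"dtr":[20,88,32,84],"g":89,"r":[40,29,66,3,11]},"np":74,"t":{"br":[93,36],"h":[94,71,7],"hm":{"s":41,"w":96,"yss":82,"zf":80}}}
After op 12 (add /t/h/2 29): {"iy":{"dtr":[20,88,32,84],"g":89,"r":[40,29,66,3,11]},"np":74,"t":{"br":[93,36],"h":[94,71,29,7],"hm":{"s":41,"w":96,"yss":82,"zf":80}}}
After op 13 (add /iy/r/5 43): {"iy":{"dtr":[20,88,32,84],"g":89,"r":[40,29,66,3,11,43]},"np":74,"t":{"br":[93,36],"h":[94,71,29,7],"hm":{"s":41,"w":96,"yss":82,"zf":80}}}
After op 14 (replace /iy/dtr 55): {"iy":{"dtr":55,"g":89,"r":[40,29,66,3,11,43]},"np":74,"t":{"br":[93,36],"h":[94,71,29,7],"hm":{"s":41,"w":96,"yss":82,"zf":80}}}
After op 15 (add /iy/r/1 47): {"iy":{"dtr":55,"g":89,"r":[40,47,29,66,3,11,43]},"np":74,"t":{"br":[93,36],"h":[94,71,29,7],"hm":{"s":41,"w":96,"yss":82,"zf":80}}}
After op 16 (remove /iy/dtr): {"iy":{"g":89,"r":[40,47,29,66,3,11,43]},"np":74,"t":{"br":[93,36],"h":[94,71,29,7],"hm":{"s":41,"w":96,"yss":82,"zf":80}}}
After op 17 (remove /iy/r): {"iy":{"g":89},"np":74,"t":{"br":[93,36],"h":[94,71,29,7],"hm":{"s":41,"w":96,"yss":82,"zf":80}}}
After op 18 (add /iy/u 62): {"iy":{"g":89,"u":62},"np":74,"t":{"br":[93,36],"h":[94,71,29,7],"hm":{"s":41,"w":96,"yss":82,"zf":80}}}
After op 19 (add /t/hm/gvv 85): {"iy":{"g":89,"u":62},"np":74,"t":{"br":[93,36],"h":[94,71,29,7],"hm":{"gvv":85,"s":41,"w":96,"yss":82,"zf":80}}}
After op 20 (replace /iy 5): {"iy":5,"np":74,"t":{"br":[93,36],"h":[94,71,29,7],"hm":{"gvv":85,"s":41,"w":96,"yss":82,"zf":80}}}

Answer: {"iy":5,"np":74,"t":{"br":[93,36],"h":[94,71,29,7],"hm":{"gvv":85,"s":41,"w":96,"yss":82,"zf":80}}}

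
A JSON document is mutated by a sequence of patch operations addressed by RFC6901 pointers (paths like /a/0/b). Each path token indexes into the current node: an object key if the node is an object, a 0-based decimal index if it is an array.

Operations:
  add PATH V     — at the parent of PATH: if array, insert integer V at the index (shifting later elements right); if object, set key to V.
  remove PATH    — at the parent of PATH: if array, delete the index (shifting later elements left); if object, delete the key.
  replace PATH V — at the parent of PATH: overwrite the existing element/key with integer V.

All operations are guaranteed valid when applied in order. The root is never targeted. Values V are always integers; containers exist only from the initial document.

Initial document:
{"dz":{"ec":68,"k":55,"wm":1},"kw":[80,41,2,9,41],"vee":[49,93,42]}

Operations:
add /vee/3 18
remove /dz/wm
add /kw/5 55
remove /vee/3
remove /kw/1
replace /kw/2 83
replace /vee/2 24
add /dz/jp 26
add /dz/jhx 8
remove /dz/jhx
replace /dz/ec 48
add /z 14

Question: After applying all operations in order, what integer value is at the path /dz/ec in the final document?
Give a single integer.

After op 1 (add /vee/3 18): {"dz":{"ec":68,"k":55,"wm":1},"kw":[80,41,2,9,41],"vee":[49,93,42,18]}
After op 2 (remove /dz/wm): {"dz":{"ec":68,"k":55},"kw":[80,41,2,9,41],"vee":[49,93,42,18]}
After op 3 (add /kw/5 55): {"dz":{"ec":68,"k":55},"kw":[80,41,2,9,41,55],"vee":[49,93,42,18]}
After op 4 (remove /vee/3): {"dz":{"ec":68,"k":55},"kw":[80,41,2,9,41,55],"vee":[49,93,42]}
After op 5 (remove /kw/1): {"dz":{"ec":68,"k":55},"kw":[80,2,9,41,55],"vee":[49,93,42]}
After op 6 (replace /kw/2 83): {"dz":{"ec":68,"k":55},"kw":[80,2,83,41,55],"vee":[49,93,42]}
After op 7 (replace /vee/2 24): {"dz":{"ec":68,"k":55},"kw":[80,2,83,41,55],"vee":[49,93,24]}
After op 8 (add /dz/jp 26): {"dz":{"ec":68,"jp":26,"k":55},"kw":[80,2,83,41,55],"vee":[49,93,24]}
After op 9 (add /dz/jhx 8): {"dz":{"ec":68,"jhx":8,"jp":26,"k":55},"kw":[80,2,83,41,55],"vee":[49,93,24]}
After op 10 (remove /dz/jhx): {"dz":{"ec":68,"jp":26,"k":55},"kw":[80,2,83,41,55],"vee":[49,93,24]}
After op 11 (replace /dz/ec 48): {"dz":{"ec":48,"jp":26,"k":55},"kw":[80,2,83,41,55],"vee":[49,93,24]}
After op 12 (add /z 14): {"dz":{"ec":48,"jp":26,"k":55},"kw":[80,2,83,41,55],"vee":[49,93,24],"z":14}
Value at /dz/ec: 48

Answer: 48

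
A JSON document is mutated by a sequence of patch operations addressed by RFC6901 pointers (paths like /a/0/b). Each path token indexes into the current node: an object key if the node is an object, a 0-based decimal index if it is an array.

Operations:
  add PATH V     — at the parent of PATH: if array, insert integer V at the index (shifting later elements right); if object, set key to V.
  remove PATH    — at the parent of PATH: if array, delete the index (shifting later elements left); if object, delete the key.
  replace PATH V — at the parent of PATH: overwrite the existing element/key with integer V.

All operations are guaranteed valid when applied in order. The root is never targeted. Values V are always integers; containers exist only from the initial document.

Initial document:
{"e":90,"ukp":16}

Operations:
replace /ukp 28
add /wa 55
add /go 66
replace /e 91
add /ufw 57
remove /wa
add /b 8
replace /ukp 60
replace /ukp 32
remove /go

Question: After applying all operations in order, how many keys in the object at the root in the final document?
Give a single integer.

After op 1 (replace /ukp 28): {"e":90,"ukp":28}
After op 2 (add /wa 55): {"e":90,"ukp":28,"wa":55}
After op 3 (add /go 66): {"e":90,"go":66,"ukp":28,"wa":55}
After op 4 (replace /e 91): {"e":91,"go":66,"ukp":28,"wa":55}
After op 5 (add /ufw 57): {"e":91,"go":66,"ufw":57,"ukp":28,"wa":55}
After op 6 (remove /wa): {"e":91,"go":66,"ufw":57,"ukp":28}
After op 7 (add /b 8): {"b":8,"e":91,"go":66,"ufw":57,"ukp":28}
After op 8 (replace /ukp 60): {"b":8,"e":91,"go":66,"ufw":57,"ukp":60}
After op 9 (replace /ukp 32): {"b":8,"e":91,"go":66,"ufw":57,"ukp":32}
After op 10 (remove /go): {"b":8,"e":91,"ufw":57,"ukp":32}
Size at the root: 4

Answer: 4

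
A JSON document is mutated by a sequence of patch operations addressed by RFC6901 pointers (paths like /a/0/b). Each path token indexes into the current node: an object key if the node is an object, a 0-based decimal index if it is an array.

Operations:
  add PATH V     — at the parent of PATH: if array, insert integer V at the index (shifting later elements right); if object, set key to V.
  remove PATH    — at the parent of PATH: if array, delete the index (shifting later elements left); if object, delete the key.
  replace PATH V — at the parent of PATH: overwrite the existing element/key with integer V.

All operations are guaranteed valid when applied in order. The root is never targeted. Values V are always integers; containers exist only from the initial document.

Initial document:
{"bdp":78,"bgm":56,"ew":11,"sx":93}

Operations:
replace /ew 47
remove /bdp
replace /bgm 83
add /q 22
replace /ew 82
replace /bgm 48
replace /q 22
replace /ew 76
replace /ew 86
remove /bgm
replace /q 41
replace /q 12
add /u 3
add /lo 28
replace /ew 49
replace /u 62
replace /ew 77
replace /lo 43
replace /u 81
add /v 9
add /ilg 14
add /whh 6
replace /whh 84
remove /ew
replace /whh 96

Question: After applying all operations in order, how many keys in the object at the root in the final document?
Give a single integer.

After op 1 (replace /ew 47): {"bdp":78,"bgm":56,"ew":47,"sx":93}
After op 2 (remove /bdp): {"bgm":56,"ew":47,"sx":93}
After op 3 (replace /bgm 83): {"bgm":83,"ew":47,"sx":93}
After op 4 (add /q 22): {"bgm":83,"ew":47,"q":22,"sx":93}
After op 5 (replace /ew 82): {"bgm":83,"ew":82,"q":22,"sx":93}
After op 6 (replace /bgm 48): {"bgm":48,"ew":82,"q":22,"sx":93}
After op 7 (replace /q 22): {"bgm":48,"ew":82,"q":22,"sx":93}
After op 8 (replace /ew 76): {"bgm":48,"ew":76,"q":22,"sx":93}
After op 9 (replace /ew 86): {"bgm":48,"ew":86,"q":22,"sx":93}
After op 10 (remove /bgm): {"ew":86,"q":22,"sx":93}
After op 11 (replace /q 41): {"ew":86,"q":41,"sx":93}
After op 12 (replace /q 12): {"ew":86,"q":12,"sx":93}
After op 13 (add /u 3): {"ew":86,"q":12,"sx":93,"u":3}
After op 14 (add /lo 28): {"ew":86,"lo":28,"q":12,"sx":93,"u":3}
After op 15 (replace /ew 49): {"ew":49,"lo":28,"q":12,"sx":93,"u":3}
After op 16 (replace /u 62): {"ew":49,"lo":28,"q":12,"sx":93,"u":62}
After op 17 (replace /ew 77): {"ew":77,"lo":28,"q":12,"sx":93,"u":62}
After op 18 (replace /lo 43): {"ew":77,"lo":43,"q":12,"sx":93,"u":62}
After op 19 (replace /u 81): {"ew":77,"lo":43,"q":12,"sx":93,"u":81}
After op 20 (add /v 9): {"ew":77,"lo":43,"q":12,"sx":93,"u":81,"v":9}
After op 21 (add /ilg 14): {"ew":77,"ilg":14,"lo":43,"q":12,"sx":93,"u":81,"v":9}
After op 22 (add /whh 6): {"ew":77,"ilg":14,"lo":43,"q":12,"sx":93,"u":81,"v":9,"whh":6}
After op 23 (replace /whh 84): {"ew":77,"ilg":14,"lo":43,"q":12,"sx":93,"u":81,"v":9,"whh":84}
After op 24 (remove /ew): {"ilg":14,"lo":43,"q":12,"sx":93,"u":81,"v":9,"whh":84}
After op 25 (replace /whh 96): {"ilg":14,"lo":43,"q":12,"sx":93,"u":81,"v":9,"whh":96}
Size at the root: 7

Answer: 7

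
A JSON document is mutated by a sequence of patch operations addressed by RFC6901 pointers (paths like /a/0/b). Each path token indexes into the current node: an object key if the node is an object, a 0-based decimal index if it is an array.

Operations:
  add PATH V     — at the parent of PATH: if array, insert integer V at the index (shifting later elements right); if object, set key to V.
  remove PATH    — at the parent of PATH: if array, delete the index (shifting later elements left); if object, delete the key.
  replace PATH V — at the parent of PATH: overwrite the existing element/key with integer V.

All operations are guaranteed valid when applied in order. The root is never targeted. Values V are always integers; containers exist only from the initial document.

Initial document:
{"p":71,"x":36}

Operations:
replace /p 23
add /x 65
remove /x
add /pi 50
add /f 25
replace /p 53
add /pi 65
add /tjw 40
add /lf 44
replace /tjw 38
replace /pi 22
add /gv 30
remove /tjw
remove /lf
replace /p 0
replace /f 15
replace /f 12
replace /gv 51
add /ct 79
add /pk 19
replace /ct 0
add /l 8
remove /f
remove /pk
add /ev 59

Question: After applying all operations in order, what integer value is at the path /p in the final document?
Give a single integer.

After op 1 (replace /p 23): {"p":23,"x":36}
After op 2 (add /x 65): {"p":23,"x":65}
After op 3 (remove /x): {"p":23}
After op 4 (add /pi 50): {"p":23,"pi":50}
After op 5 (add /f 25): {"f":25,"p":23,"pi":50}
After op 6 (replace /p 53): {"f":25,"p":53,"pi":50}
After op 7 (add /pi 65): {"f":25,"p":53,"pi":65}
After op 8 (add /tjw 40): {"f":25,"p":53,"pi":65,"tjw":40}
After op 9 (add /lf 44): {"f":25,"lf":44,"p":53,"pi":65,"tjw":40}
After op 10 (replace /tjw 38): {"f":25,"lf":44,"p":53,"pi":65,"tjw":38}
After op 11 (replace /pi 22): {"f":25,"lf":44,"p":53,"pi":22,"tjw":38}
After op 12 (add /gv 30): {"f":25,"gv":30,"lf":44,"p":53,"pi":22,"tjw":38}
After op 13 (remove /tjw): {"f":25,"gv":30,"lf":44,"p":53,"pi":22}
After op 14 (remove /lf): {"f":25,"gv":30,"p":53,"pi":22}
After op 15 (replace /p 0): {"f":25,"gv":30,"p":0,"pi":22}
After op 16 (replace /f 15): {"f":15,"gv":30,"p":0,"pi":22}
After op 17 (replace /f 12): {"f":12,"gv":30,"p":0,"pi":22}
After op 18 (replace /gv 51): {"f":12,"gv":51,"p":0,"pi":22}
After op 19 (add /ct 79): {"ct":79,"f":12,"gv":51,"p":0,"pi":22}
After op 20 (add /pk 19): {"ct":79,"f":12,"gv":51,"p":0,"pi":22,"pk":19}
After op 21 (replace /ct 0): {"ct":0,"f":12,"gv":51,"p":0,"pi":22,"pk":19}
After op 22 (add /l 8): {"ct":0,"f":12,"gv":51,"l":8,"p":0,"pi":22,"pk":19}
After op 23 (remove /f): {"ct":0,"gv":51,"l":8,"p":0,"pi":22,"pk":19}
After op 24 (remove /pk): {"ct":0,"gv":51,"l":8,"p":0,"pi":22}
After op 25 (add /ev 59): {"ct":0,"ev":59,"gv":51,"l":8,"p":0,"pi":22}
Value at /p: 0

Answer: 0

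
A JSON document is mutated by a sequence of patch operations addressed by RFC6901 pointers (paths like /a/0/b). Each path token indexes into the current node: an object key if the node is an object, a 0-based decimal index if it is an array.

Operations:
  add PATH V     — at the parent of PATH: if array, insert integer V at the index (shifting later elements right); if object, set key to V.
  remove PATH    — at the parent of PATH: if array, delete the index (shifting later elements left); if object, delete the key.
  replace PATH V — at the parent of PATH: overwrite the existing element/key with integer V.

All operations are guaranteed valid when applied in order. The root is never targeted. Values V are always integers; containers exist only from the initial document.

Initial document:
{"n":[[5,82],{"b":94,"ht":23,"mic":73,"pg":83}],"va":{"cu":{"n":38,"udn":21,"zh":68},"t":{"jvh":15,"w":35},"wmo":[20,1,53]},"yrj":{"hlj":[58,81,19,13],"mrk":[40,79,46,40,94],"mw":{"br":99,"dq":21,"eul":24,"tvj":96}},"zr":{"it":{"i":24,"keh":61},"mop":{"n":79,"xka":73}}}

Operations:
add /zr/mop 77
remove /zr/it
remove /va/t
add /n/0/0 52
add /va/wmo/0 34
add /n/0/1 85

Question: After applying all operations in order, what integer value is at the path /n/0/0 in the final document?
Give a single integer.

After op 1 (add /zr/mop 77): {"n":[[5,82],{"b":94,"ht":23,"mic":73,"pg":83}],"va":{"cu":{"n":38,"udn":21,"zh":68},"t":{"jvh":15,"w":35},"wmo":[20,1,53]},"yrj":{"hlj":[58,81,19,13],"mrk":[40,79,46,40,94],"mw":{"br":99,"dq":21,"eul":24,"tvj":96}},"zr":{"it":{"i":24,"keh":61},"mop":77}}
After op 2 (remove /zr/it): {"n":[[5,82],{"b":94,"ht":23,"mic":73,"pg":83}],"va":{"cu":{"n":38,"udn":21,"zh":68},"t":{"jvh":15,"w":35},"wmo":[20,1,53]},"yrj":{"hlj":[58,81,19,13],"mrk":[40,79,46,40,94],"mw":{"br":99,"dq":21,"eul":24,"tvj":96}},"zr":{"mop":77}}
After op 3 (remove /va/t): {"n":[[5,82],{"b":94,"ht":23,"mic":73,"pg":83}],"va":{"cu":{"n":38,"udn":21,"zh":68},"wmo":[20,1,53]},"yrj":{"hlj":[58,81,19,13],"mrk":[40,79,46,40,94],"mw":{"br":99,"dq":21,"eul":24,"tvj":96}},"zr":{"mop":77}}
After op 4 (add /n/0/0 52): {"n":[[52,5,82],{"b":94,"ht":23,"mic":73,"pg":83}],"va":{"cu":{"n":38,"udn":21,"zh":68},"wmo":[20,1,53]},"yrj":{"hlj":[58,81,19,13],"mrk":[40,79,46,40,94],"mw":{"br":99,"dq":21,"eul":24,"tvj":96}},"zr":{"mop":77}}
After op 5 (add /va/wmo/0 34): {"n":[[52,5,82],{"b":94,"ht":23,"mic":73,"pg":83}],"va":{"cu":{"n":38,"udn":21,"zh":68},"wmo":[34,20,1,53]},"yrj":{"hlj":[58,81,19,13],"mrk":[40,79,46,40,94],"mw":{"br":99,"dq":21,"eul":24,"tvj":96}},"zr":{"mop":77}}
After op 6 (add /n/0/1 85): {"n":[[52,85,5,82],{"b":94,"ht":23,"mic":73,"pg":83}],"va":{"cu":{"n":38,"udn":21,"zh":68},"wmo":[34,20,1,53]},"yrj":{"hlj":[58,81,19,13],"mrk":[40,79,46,40,94],"mw":{"br":99,"dq":21,"eul":24,"tvj":96}},"zr":{"mop":77}}
Value at /n/0/0: 52

Answer: 52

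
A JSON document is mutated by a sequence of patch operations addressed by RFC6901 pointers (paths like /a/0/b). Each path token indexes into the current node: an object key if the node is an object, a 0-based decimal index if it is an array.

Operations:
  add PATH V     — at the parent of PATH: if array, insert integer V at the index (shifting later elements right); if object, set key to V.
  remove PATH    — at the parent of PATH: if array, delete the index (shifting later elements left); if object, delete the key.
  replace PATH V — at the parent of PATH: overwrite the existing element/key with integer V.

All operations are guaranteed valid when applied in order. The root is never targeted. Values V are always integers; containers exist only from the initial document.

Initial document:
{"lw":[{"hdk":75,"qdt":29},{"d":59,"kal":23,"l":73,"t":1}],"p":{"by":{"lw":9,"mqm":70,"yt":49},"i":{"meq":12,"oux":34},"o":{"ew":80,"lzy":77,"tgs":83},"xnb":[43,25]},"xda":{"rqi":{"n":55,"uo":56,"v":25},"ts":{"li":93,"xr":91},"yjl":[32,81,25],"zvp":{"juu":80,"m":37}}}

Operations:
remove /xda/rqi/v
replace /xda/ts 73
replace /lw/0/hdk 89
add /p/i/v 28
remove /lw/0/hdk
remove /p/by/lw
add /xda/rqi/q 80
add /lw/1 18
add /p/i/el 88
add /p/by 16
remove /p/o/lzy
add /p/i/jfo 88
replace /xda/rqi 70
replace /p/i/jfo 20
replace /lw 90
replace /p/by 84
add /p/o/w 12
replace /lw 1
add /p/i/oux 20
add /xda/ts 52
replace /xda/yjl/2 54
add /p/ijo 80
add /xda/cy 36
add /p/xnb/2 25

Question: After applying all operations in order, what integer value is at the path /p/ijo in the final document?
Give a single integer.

Answer: 80

Derivation:
After op 1 (remove /xda/rqi/v): {"lw":[{"hdk":75,"qdt":29},{"d":59,"kal":23,"l":73,"t":1}],"p":{"by":{"lw":9,"mqm":70,"yt":49},"i":{"meq":12,"oux":34},"o":{"ew":80,"lzy":77,"tgs":83},"xnb":[43,25]},"xda":{"rqi":{"n":55,"uo":56},"ts":{"li":93,"xr":91},"yjl":[32,81,25],"zvp":{"juu":80,"m":37}}}
After op 2 (replace /xda/ts 73): {"lw":[{"hdk":75,"qdt":29},{"d":59,"kal":23,"l":73,"t":1}],"p":{"by":{"lw":9,"mqm":70,"yt":49},"i":{"meq":12,"oux":34},"o":{"ew":80,"lzy":77,"tgs":83},"xnb":[43,25]},"xda":{"rqi":{"n":55,"uo":56},"ts":73,"yjl":[32,81,25],"zvp":{"juu":80,"m":37}}}
After op 3 (replace /lw/0/hdk 89): {"lw":[{"hdk":89,"qdt":29},{"d":59,"kal":23,"l":73,"t":1}],"p":{"by":{"lw":9,"mqm":70,"yt":49},"i":{"meq":12,"oux":34},"o":{"ew":80,"lzy":77,"tgs":83},"xnb":[43,25]},"xda":{"rqi":{"n":55,"uo":56},"ts":73,"yjl":[32,81,25],"zvp":{"juu":80,"m":37}}}
After op 4 (add /p/i/v 28): {"lw":[{"hdk":89,"qdt":29},{"d":59,"kal":23,"l":73,"t":1}],"p":{"by":{"lw":9,"mqm":70,"yt":49},"i":{"meq":12,"oux":34,"v":28},"o":{"ew":80,"lzy":77,"tgs":83},"xnb":[43,25]},"xda":{"rqi":{"n":55,"uo":56},"ts":73,"yjl":[32,81,25],"zvp":{"juu":80,"m":37}}}
After op 5 (remove /lw/0/hdk): {"lw":[{"qdt":29},{"d":59,"kal":23,"l":73,"t":1}],"p":{"by":{"lw":9,"mqm":70,"yt":49},"i":{"meq":12,"oux":34,"v":28},"o":{"ew":80,"lzy":77,"tgs":83},"xnb":[43,25]},"xda":{"rqi":{"n":55,"uo":56},"ts":73,"yjl":[32,81,25],"zvp":{"juu":80,"m":37}}}
After op 6 (remove /p/by/lw): {"lw":[{"qdt":29},{"d":59,"kal":23,"l":73,"t":1}],"p":{"by":{"mqm":70,"yt":49},"i":{"meq":12,"oux":34,"v":28},"o":{"ew":80,"lzy":77,"tgs":83},"xnb":[43,25]},"xda":{"rqi":{"n":55,"uo":56},"ts":73,"yjl":[32,81,25],"zvp":{"juu":80,"m":37}}}
After op 7 (add /xda/rqi/q 80): {"lw":[{"qdt":29},{"d":59,"kal":23,"l":73,"t":1}],"p":{"by":{"mqm":70,"yt":49},"i":{"meq":12,"oux":34,"v":28},"o":{"ew":80,"lzy":77,"tgs":83},"xnb":[43,25]},"xda":{"rqi":{"n":55,"q":80,"uo":56},"ts":73,"yjl":[32,81,25],"zvp":{"juu":80,"m":37}}}
After op 8 (add /lw/1 18): {"lw":[{"qdt":29},18,{"d":59,"kal":23,"l":73,"t":1}],"p":{"by":{"mqm":70,"yt":49},"i":{"meq":12,"oux":34,"v":28},"o":{"ew":80,"lzy":77,"tgs":83},"xnb":[43,25]},"xda":{"rqi":{"n":55,"q":80,"uo":56},"ts":73,"yjl":[32,81,25],"zvp":{"juu":80,"m":37}}}
After op 9 (add /p/i/el 88): {"lw":[{"qdt":29},18,{"d":59,"kal":23,"l":73,"t":1}],"p":{"by":{"mqm":70,"yt":49},"i":{"el":88,"meq":12,"oux":34,"v":28},"o":{"ew":80,"lzy":77,"tgs":83},"xnb":[43,25]},"xda":{"rqi":{"n":55,"q":80,"uo":56},"ts":73,"yjl":[32,81,25],"zvp":{"juu":80,"m":37}}}
After op 10 (add /p/by 16): {"lw":[{"qdt":29},18,{"d":59,"kal":23,"l":73,"t":1}],"p":{"by":16,"i":{"el":88,"meq":12,"oux":34,"v":28},"o":{"ew":80,"lzy":77,"tgs":83},"xnb":[43,25]},"xda":{"rqi":{"n":55,"q":80,"uo":56},"ts":73,"yjl":[32,81,25],"zvp":{"juu":80,"m":37}}}
After op 11 (remove /p/o/lzy): {"lw":[{"qdt":29},18,{"d":59,"kal":23,"l":73,"t":1}],"p":{"by":16,"i":{"el":88,"meq":12,"oux":34,"v":28},"o":{"ew":80,"tgs":83},"xnb":[43,25]},"xda":{"rqi":{"n":55,"q":80,"uo":56},"ts":73,"yjl":[32,81,25],"zvp":{"juu":80,"m":37}}}
After op 12 (add /p/i/jfo 88): {"lw":[{"qdt":29},18,{"d":59,"kal":23,"l":73,"t":1}],"p":{"by":16,"i":{"el":88,"jfo":88,"meq":12,"oux":34,"v":28},"o":{"ew":80,"tgs":83},"xnb":[43,25]},"xda":{"rqi":{"n":55,"q":80,"uo":56},"ts":73,"yjl":[32,81,25],"zvp":{"juu":80,"m":37}}}
After op 13 (replace /xda/rqi 70): {"lw":[{"qdt":29},18,{"d":59,"kal":23,"l":73,"t":1}],"p":{"by":16,"i":{"el":88,"jfo":88,"meq":12,"oux":34,"v":28},"o":{"ew":80,"tgs":83},"xnb":[43,25]},"xda":{"rqi":70,"ts":73,"yjl":[32,81,25],"zvp":{"juu":80,"m":37}}}
After op 14 (replace /p/i/jfo 20): {"lw":[{"qdt":29},18,{"d":59,"kal":23,"l":73,"t":1}],"p":{"by":16,"i":{"el":88,"jfo":20,"meq":12,"oux":34,"v":28},"o":{"ew":80,"tgs":83},"xnb":[43,25]},"xda":{"rqi":70,"ts":73,"yjl":[32,81,25],"zvp":{"juu":80,"m":37}}}
After op 15 (replace /lw 90): {"lw":90,"p":{"by":16,"i":{"el":88,"jfo":20,"meq":12,"oux":34,"v":28},"o":{"ew":80,"tgs":83},"xnb":[43,25]},"xda":{"rqi":70,"ts":73,"yjl":[32,81,25],"zvp":{"juu":80,"m":37}}}
After op 16 (replace /p/by 84): {"lw":90,"p":{"by":84,"i":{"el":88,"jfo":20,"meq":12,"oux":34,"v":28},"o":{"ew":80,"tgs":83},"xnb":[43,25]},"xda":{"rqi":70,"ts":73,"yjl":[32,81,25],"zvp":{"juu":80,"m":37}}}
After op 17 (add /p/o/w 12): {"lw":90,"p":{"by":84,"i":{"el":88,"jfo":20,"meq":12,"oux":34,"v":28},"o":{"ew":80,"tgs":83,"w":12},"xnb":[43,25]},"xda":{"rqi":70,"ts":73,"yjl":[32,81,25],"zvp":{"juu":80,"m":37}}}
After op 18 (replace /lw 1): {"lw":1,"p":{"by":84,"i":{"el":88,"jfo":20,"meq":12,"oux":34,"v":28},"o":{"ew":80,"tgs":83,"w":12},"xnb":[43,25]},"xda":{"rqi":70,"ts":73,"yjl":[32,81,25],"zvp":{"juu":80,"m":37}}}
After op 19 (add /p/i/oux 20): {"lw":1,"p":{"by":84,"i":{"el":88,"jfo":20,"meq":12,"oux":20,"v":28},"o":{"ew":80,"tgs":83,"w":12},"xnb":[43,25]},"xda":{"rqi":70,"ts":73,"yjl":[32,81,25],"zvp":{"juu":80,"m":37}}}
After op 20 (add /xda/ts 52): {"lw":1,"p":{"by":84,"i":{"el":88,"jfo":20,"meq":12,"oux":20,"v":28},"o":{"ew":80,"tgs":83,"w":12},"xnb":[43,25]},"xda":{"rqi":70,"ts":52,"yjl":[32,81,25],"zvp":{"juu":80,"m":37}}}
After op 21 (replace /xda/yjl/2 54): {"lw":1,"p":{"by":84,"i":{"el":88,"jfo":20,"meq":12,"oux":20,"v":28},"o":{"ew":80,"tgs":83,"w":12},"xnb":[43,25]},"xda":{"rqi":70,"ts":52,"yjl":[32,81,54],"zvp":{"juu":80,"m":37}}}
After op 22 (add /p/ijo 80): {"lw":1,"p":{"by":84,"i":{"el":88,"jfo":20,"meq":12,"oux":20,"v":28},"ijo":80,"o":{"ew":80,"tgs":83,"w":12},"xnb":[43,25]},"xda":{"rqi":70,"ts":52,"yjl":[32,81,54],"zvp":{"juu":80,"m":37}}}
After op 23 (add /xda/cy 36): {"lw":1,"p":{"by":84,"i":{"el":88,"jfo":20,"meq":12,"oux":20,"v":28},"ijo":80,"o":{"ew":80,"tgs":83,"w":12},"xnb":[43,25]},"xda":{"cy":36,"rqi":70,"ts":52,"yjl":[32,81,54],"zvp":{"juu":80,"m":37}}}
After op 24 (add /p/xnb/2 25): {"lw":1,"p":{"by":84,"i":{"el":88,"jfo":20,"meq":12,"oux":20,"v":28},"ijo":80,"o":{"ew":80,"tgs":83,"w":12},"xnb":[43,25,25]},"xda":{"cy":36,"rqi":70,"ts":52,"yjl":[32,81,54],"zvp":{"juu":80,"m":37}}}
Value at /p/ijo: 80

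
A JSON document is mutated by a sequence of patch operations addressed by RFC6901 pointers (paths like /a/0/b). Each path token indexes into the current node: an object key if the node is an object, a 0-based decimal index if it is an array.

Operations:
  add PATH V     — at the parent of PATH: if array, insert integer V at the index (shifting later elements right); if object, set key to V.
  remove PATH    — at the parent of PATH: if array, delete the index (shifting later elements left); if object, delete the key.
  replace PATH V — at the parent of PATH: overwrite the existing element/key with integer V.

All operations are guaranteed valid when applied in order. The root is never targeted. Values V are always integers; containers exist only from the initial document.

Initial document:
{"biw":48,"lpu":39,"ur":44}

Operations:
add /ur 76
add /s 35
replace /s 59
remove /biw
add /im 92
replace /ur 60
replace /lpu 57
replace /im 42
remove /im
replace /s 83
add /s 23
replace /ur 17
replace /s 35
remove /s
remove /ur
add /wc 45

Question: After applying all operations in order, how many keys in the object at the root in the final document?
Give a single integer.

After op 1 (add /ur 76): {"biw":48,"lpu":39,"ur":76}
After op 2 (add /s 35): {"biw":48,"lpu":39,"s":35,"ur":76}
After op 3 (replace /s 59): {"biw":48,"lpu":39,"s":59,"ur":76}
After op 4 (remove /biw): {"lpu":39,"s":59,"ur":76}
After op 5 (add /im 92): {"im":92,"lpu":39,"s":59,"ur":76}
After op 6 (replace /ur 60): {"im":92,"lpu":39,"s":59,"ur":60}
After op 7 (replace /lpu 57): {"im":92,"lpu":57,"s":59,"ur":60}
After op 8 (replace /im 42): {"im":42,"lpu":57,"s":59,"ur":60}
After op 9 (remove /im): {"lpu":57,"s":59,"ur":60}
After op 10 (replace /s 83): {"lpu":57,"s":83,"ur":60}
After op 11 (add /s 23): {"lpu":57,"s":23,"ur":60}
After op 12 (replace /ur 17): {"lpu":57,"s":23,"ur":17}
After op 13 (replace /s 35): {"lpu":57,"s":35,"ur":17}
After op 14 (remove /s): {"lpu":57,"ur":17}
After op 15 (remove /ur): {"lpu":57}
After op 16 (add /wc 45): {"lpu":57,"wc":45}
Size at the root: 2

Answer: 2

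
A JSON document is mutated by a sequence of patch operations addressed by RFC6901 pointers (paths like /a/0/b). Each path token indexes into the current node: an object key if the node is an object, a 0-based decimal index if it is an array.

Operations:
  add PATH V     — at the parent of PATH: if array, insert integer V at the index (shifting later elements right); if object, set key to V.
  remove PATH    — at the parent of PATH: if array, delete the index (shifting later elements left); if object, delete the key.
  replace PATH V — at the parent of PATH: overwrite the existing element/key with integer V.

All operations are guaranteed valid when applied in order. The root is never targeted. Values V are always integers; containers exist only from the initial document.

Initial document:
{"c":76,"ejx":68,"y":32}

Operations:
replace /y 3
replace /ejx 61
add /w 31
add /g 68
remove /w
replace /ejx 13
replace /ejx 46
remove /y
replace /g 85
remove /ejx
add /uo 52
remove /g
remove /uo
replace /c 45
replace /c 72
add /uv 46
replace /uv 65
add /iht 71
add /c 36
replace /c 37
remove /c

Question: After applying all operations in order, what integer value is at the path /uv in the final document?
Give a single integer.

Answer: 65

Derivation:
After op 1 (replace /y 3): {"c":76,"ejx":68,"y":3}
After op 2 (replace /ejx 61): {"c":76,"ejx":61,"y":3}
After op 3 (add /w 31): {"c":76,"ejx":61,"w":31,"y":3}
After op 4 (add /g 68): {"c":76,"ejx":61,"g":68,"w":31,"y":3}
After op 5 (remove /w): {"c":76,"ejx":61,"g":68,"y":3}
After op 6 (replace /ejx 13): {"c":76,"ejx":13,"g":68,"y":3}
After op 7 (replace /ejx 46): {"c":76,"ejx":46,"g":68,"y":3}
After op 8 (remove /y): {"c":76,"ejx":46,"g":68}
After op 9 (replace /g 85): {"c":76,"ejx":46,"g":85}
After op 10 (remove /ejx): {"c":76,"g":85}
After op 11 (add /uo 52): {"c":76,"g":85,"uo":52}
After op 12 (remove /g): {"c":76,"uo":52}
After op 13 (remove /uo): {"c":76}
After op 14 (replace /c 45): {"c":45}
After op 15 (replace /c 72): {"c":72}
After op 16 (add /uv 46): {"c":72,"uv":46}
After op 17 (replace /uv 65): {"c":72,"uv":65}
After op 18 (add /iht 71): {"c":72,"iht":71,"uv":65}
After op 19 (add /c 36): {"c":36,"iht":71,"uv":65}
After op 20 (replace /c 37): {"c":37,"iht":71,"uv":65}
After op 21 (remove /c): {"iht":71,"uv":65}
Value at /uv: 65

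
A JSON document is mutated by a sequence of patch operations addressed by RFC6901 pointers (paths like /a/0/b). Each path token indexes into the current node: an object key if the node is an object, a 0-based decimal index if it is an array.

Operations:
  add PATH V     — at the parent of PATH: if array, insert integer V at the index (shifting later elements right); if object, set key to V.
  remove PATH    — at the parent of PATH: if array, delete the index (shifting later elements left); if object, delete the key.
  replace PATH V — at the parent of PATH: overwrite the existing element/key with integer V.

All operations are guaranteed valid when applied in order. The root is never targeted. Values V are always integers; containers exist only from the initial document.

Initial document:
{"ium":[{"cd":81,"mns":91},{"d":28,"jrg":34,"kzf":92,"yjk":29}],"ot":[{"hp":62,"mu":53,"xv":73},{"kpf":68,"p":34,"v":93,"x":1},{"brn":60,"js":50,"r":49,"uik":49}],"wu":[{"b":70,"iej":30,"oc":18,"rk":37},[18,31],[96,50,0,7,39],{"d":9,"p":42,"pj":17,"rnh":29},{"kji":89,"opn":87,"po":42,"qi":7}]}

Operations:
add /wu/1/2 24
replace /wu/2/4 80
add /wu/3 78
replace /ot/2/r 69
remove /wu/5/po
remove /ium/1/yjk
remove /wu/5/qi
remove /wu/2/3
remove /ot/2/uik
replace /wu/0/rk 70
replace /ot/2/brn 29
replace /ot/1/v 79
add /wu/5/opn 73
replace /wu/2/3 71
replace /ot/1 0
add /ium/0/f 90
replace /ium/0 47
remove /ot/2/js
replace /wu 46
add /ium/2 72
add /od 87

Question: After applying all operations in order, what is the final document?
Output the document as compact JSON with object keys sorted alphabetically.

Answer: {"ium":[47,{"d":28,"jrg":34,"kzf":92},72],"od":87,"ot":[{"hp":62,"mu":53,"xv":73},0,{"brn":29,"r":69}],"wu":46}

Derivation:
After op 1 (add /wu/1/2 24): {"ium":[{"cd":81,"mns":91},{"d":28,"jrg":34,"kzf":92,"yjk":29}],"ot":[{"hp":62,"mu":53,"xv":73},{"kpf":68,"p":34,"v":93,"x":1},{"brn":60,"js":50,"r":49,"uik":49}],"wu":[{"b":70,"iej":30,"oc":18,"rk":37},[18,31,24],[96,50,0,7,39],{"d":9,"p":42,"pj":17,"rnh":29},{"kji":89,"opn":87,"po":42,"qi":7}]}
After op 2 (replace /wu/2/4 80): {"ium":[{"cd":81,"mns":91},{"d":28,"jrg":34,"kzf":92,"yjk":29}],"ot":[{"hp":62,"mu":53,"xv":73},{"kpf":68,"p":34,"v":93,"x":1},{"brn":60,"js":50,"r":49,"uik":49}],"wu":[{"b":70,"iej":30,"oc":18,"rk":37},[18,31,24],[96,50,0,7,80],{"d":9,"p":42,"pj":17,"rnh":29},{"kji":89,"opn":87,"po":42,"qi":7}]}
After op 3 (add /wu/3 78): {"ium":[{"cd":81,"mns":91},{"d":28,"jrg":34,"kzf":92,"yjk":29}],"ot":[{"hp":62,"mu":53,"xv":73},{"kpf":68,"p":34,"v":93,"x":1},{"brn":60,"js":50,"r":49,"uik":49}],"wu":[{"b":70,"iej":30,"oc":18,"rk":37},[18,31,24],[96,50,0,7,80],78,{"d":9,"p":42,"pj":17,"rnh":29},{"kji":89,"opn":87,"po":42,"qi":7}]}
After op 4 (replace /ot/2/r 69): {"ium":[{"cd":81,"mns":91},{"d":28,"jrg":34,"kzf":92,"yjk":29}],"ot":[{"hp":62,"mu":53,"xv":73},{"kpf":68,"p":34,"v":93,"x":1},{"brn":60,"js":50,"r":69,"uik":49}],"wu":[{"b":70,"iej":30,"oc":18,"rk":37},[18,31,24],[96,50,0,7,80],78,{"d":9,"p":42,"pj":17,"rnh":29},{"kji":89,"opn":87,"po":42,"qi":7}]}
After op 5 (remove /wu/5/po): {"ium":[{"cd":81,"mns":91},{"d":28,"jrg":34,"kzf":92,"yjk":29}],"ot":[{"hp":62,"mu":53,"xv":73},{"kpf":68,"p":34,"v":93,"x":1},{"brn":60,"js":50,"r":69,"uik":49}],"wu":[{"b":70,"iej":30,"oc":18,"rk":37},[18,31,24],[96,50,0,7,80],78,{"d":9,"p":42,"pj":17,"rnh":29},{"kji":89,"opn":87,"qi":7}]}
After op 6 (remove /ium/1/yjk): {"ium":[{"cd":81,"mns":91},{"d":28,"jrg":34,"kzf":92}],"ot":[{"hp":62,"mu":53,"xv":73},{"kpf":68,"p":34,"v":93,"x":1},{"brn":60,"js":50,"r":69,"uik":49}],"wu":[{"b":70,"iej":30,"oc":18,"rk":37},[18,31,24],[96,50,0,7,80],78,{"d":9,"p":42,"pj":17,"rnh":29},{"kji":89,"opn":87,"qi":7}]}
After op 7 (remove /wu/5/qi): {"ium":[{"cd":81,"mns":91},{"d":28,"jrg":34,"kzf":92}],"ot":[{"hp":62,"mu":53,"xv":73},{"kpf":68,"p":34,"v":93,"x":1},{"brn":60,"js":50,"r":69,"uik":49}],"wu":[{"b":70,"iej":30,"oc":18,"rk":37},[18,31,24],[96,50,0,7,80],78,{"d":9,"p":42,"pj":17,"rnh":29},{"kji":89,"opn":87}]}
After op 8 (remove /wu/2/3): {"ium":[{"cd":81,"mns":91},{"d":28,"jrg":34,"kzf":92}],"ot":[{"hp":62,"mu":53,"xv":73},{"kpf":68,"p":34,"v":93,"x":1},{"brn":60,"js":50,"r":69,"uik":49}],"wu":[{"b":70,"iej":30,"oc":18,"rk":37},[18,31,24],[96,50,0,80],78,{"d":9,"p":42,"pj":17,"rnh":29},{"kji":89,"opn":87}]}
After op 9 (remove /ot/2/uik): {"ium":[{"cd":81,"mns":91},{"d":28,"jrg":34,"kzf":92}],"ot":[{"hp":62,"mu":53,"xv":73},{"kpf":68,"p":34,"v":93,"x":1},{"brn":60,"js":50,"r":69}],"wu":[{"b":70,"iej":30,"oc":18,"rk":37},[18,31,24],[96,50,0,80],78,{"d":9,"p":42,"pj":17,"rnh":29},{"kji":89,"opn":87}]}
After op 10 (replace /wu/0/rk 70): {"ium":[{"cd":81,"mns":91},{"d":28,"jrg":34,"kzf":92}],"ot":[{"hp":62,"mu":53,"xv":73},{"kpf":68,"p":34,"v":93,"x":1},{"brn":60,"js":50,"r":69}],"wu":[{"b":70,"iej":30,"oc":18,"rk":70},[18,31,24],[96,50,0,80],78,{"d":9,"p":42,"pj":17,"rnh":29},{"kji":89,"opn":87}]}
After op 11 (replace /ot/2/brn 29): {"ium":[{"cd":81,"mns":91},{"d":28,"jrg":34,"kzf":92}],"ot":[{"hp":62,"mu":53,"xv":73},{"kpf":68,"p":34,"v":93,"x":1},{"brn":29,"js":50,"r":69}],"wu":[{"b":70,"iej":30,"oc":18,"rk":70},[18,31,24],[96,50,0,80],78,{"d":9,"p":42,"pj":17,"rnh":29},{"kji":89,"opn":87}]}
After op 12 (replace /ot/1/v 79): {"ium":[{"cd":81,"mns":91},{"d":28,"jrg":34,"kzf":92}],"ot":[{"hp":62,"mu":53,"xv":73},{"kpf":68,"p":34,"v":79,"x":1},{"brn":29,"js":50,"r":69}],"wu":[{"b":70,"iej":30,"oc":18,"rk":70},[18,31,24],[96,50,0,80],78,{"d":9,"p":42,"pj":17,"rnh":29},{"kji":89,"opn":87}]}
After op 13 (add /wu/5/opn 73): {"ium":[{"cd":81,"mns":91},{"d":28,"jrg":34,"kzf":92}],"ot":[{"hp":62,"mu":53,"xv":73},{"kpf":68,"p":34,"v":79,"x":1},{"brn":29,"js":50,"r":69}],"wu":[{"b":70,"iej":30,"oc":18,"rk":70},[18,31,24],[96,50,0,80],78,{"d":9,"p":42,"pj":17,"rnh":29},{"kji":89,"opn":73}]}
After op 14 (replace /wu/2/3 71): {"ium":[{"cd":81,"mns":91},{"d":28,"jrg":34,"kzf":92}],"ot":[{"hp":62,"mu":53,"xv":73},{"kpf":68,"p":34,"v":79,"x":1},{"brn":29,"js":50,"r":69}],"wu":[{"b":70,"iej":30,"oc":18,"rk":70},[18,31,24],[96,50,0,71],78,{"d":9,"p":42,"pj":17,"rnh":29},{"kji":89,"opn":73}]}
After op 15 (replace /ot/1 0): {"ium":[{"cd":81,"mns":91},{"d":28,"jrg":34,"kzf":92}],"ot":[{"hp":62,"mu":53,"xv":73},0,{"brn":29,"js":50,"r":69}],"wu":[{"b":70,"iej":30,"oc":18,"rk":70},[18,31,24],[96,50,0,71],78,{"d":9,"p":42,"pj":17,"rnh":29},{"kji":89,"opn":73}]}
After op 16 (add /ium/0/f 90): {"ium":[{"cd":81,"f":90,"mns":91},{"d":28,"jrg":34,"kzf":92}],"ot":[{"hp":62,"mu":53,"xv":73},0,{"brn":29,"js":50,"r":69}],"wu":[{"b":70,"iej":30,"oc":18,"rk":70},[18,31,24],[96,50,0,71],78,{"d":9,"p":42,"pj":17,"rnh":29},{"kji":89,"opn":73}]}
After op 17 (replace /ium/0 47): {"ium":[47,{"d":28,"jrg":34,"kzf":92}],"ot":[{"hp":62,"mu":53,"xv":73},0,{"brn":29,"js":50,"r":69}],"wu":[{"b":70,"iej":30,"oc":18,"rk":70},[18,31,24],[96,50,0,71],78,{"d":9,"p":42,"pj":17,"rnh":29},{"kji":89,"opn":73}]}
After op 18 (remove /ot/2/js): {"ium":[47,{"d":28,"jrg":34,"kzf":92}],"ot":[{"hp":62,"mu":53,"xv":73},0,{"brn":29,"r":69}],"wu":[{"b":70,"iej":30,"oc":18,"rk":70},[18,31,24],[96,50,0,71],78,{"d":9,"p":42,"pj":17,"rnh":29},{"kji":89,"opn":73}]}
After op 19 (replace /wu 46): {"ium":[47,{"d":28,"jrg":34,"kzf":92}],"ot":[{"hp":62,"mu":53,"xv":73},0,{"brn":29,"r":69}],"wu":46}
After op 20 (add /ium/2 72): {"ium":[47,{"d":28,"jrg":34,"kzf":92},72],"ot":[{"hp":62,"mu":53,"xv":73},0,{"brn":29,"r":69}],"wu":46}
After op 21 (add /od 87): {"ium":[47,{"d":28,"jrg":34,"kzf":92},72],"od":87,"ot":[{"hp":62,"mu":53,"xv":73},0,{"brn":29,"r":69}],"wu":46}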